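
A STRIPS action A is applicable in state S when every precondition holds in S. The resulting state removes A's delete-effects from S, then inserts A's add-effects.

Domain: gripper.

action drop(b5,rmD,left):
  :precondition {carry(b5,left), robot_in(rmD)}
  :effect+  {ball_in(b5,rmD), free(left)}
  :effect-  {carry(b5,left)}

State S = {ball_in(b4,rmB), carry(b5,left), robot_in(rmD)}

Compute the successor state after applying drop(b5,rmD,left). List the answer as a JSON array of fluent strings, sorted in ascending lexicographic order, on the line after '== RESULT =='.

Progress:
  pre ⊆ S: {carry(b5,left), robot_in(rmD)} ⊆ S  — applicable
  S \ del = {ball_in(b4,rmB), robot_in(rmD)}
  ∪ add   = {ball_in(b4,rmB), ball_in(b5,rmD), free(left), robot_in(rmD)}

== RESULT ==
["ball_in(b4,rmB)", "ball_in(b5,rmD)", "free(left)", "robot_in(rmD)"]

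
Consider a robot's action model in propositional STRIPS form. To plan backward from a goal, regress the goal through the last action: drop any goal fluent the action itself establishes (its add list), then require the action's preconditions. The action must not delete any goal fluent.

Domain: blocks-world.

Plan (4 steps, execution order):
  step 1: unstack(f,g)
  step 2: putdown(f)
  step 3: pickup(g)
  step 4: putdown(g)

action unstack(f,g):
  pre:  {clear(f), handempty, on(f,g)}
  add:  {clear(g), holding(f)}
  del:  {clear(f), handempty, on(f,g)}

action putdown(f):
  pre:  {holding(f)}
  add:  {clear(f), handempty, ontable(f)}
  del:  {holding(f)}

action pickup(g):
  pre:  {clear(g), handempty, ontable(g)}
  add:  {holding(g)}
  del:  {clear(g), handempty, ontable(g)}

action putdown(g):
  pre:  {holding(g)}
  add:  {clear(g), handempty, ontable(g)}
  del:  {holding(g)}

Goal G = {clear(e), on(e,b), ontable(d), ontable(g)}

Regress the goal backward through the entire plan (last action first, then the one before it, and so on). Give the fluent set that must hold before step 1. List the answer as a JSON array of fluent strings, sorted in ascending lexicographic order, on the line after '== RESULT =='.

Regress step by step:
  through step 4 (putdown(g)): drop {ontable(g)}, keep {clear(e), on(e,b), ontable(d)}, require {holding(g)}
    → {clear(e), holding(g), on(e,b), ontable(d)}
  through step 3 (pickup(g)): drop {holding(g)}, keep {clear(e), on(e,b), ontable(d)}, require {clear(g), handempty, ontable(g)}
    → {clear(e), clear(g), handempty, on(e,b), ontable(d), ontable(g)}
  through step 2 (putdown(f)): drop {handempty}, keep {clear(e), clear(g), on(e,b), ontable(d), ontable(g)}, require {holding(f)}
    → {clear(e), clear(g), holding(f), on(e,b), ontable(d), ontable(g)}
  through step 1 (unstack(f,g)): drop {clear(g), holding(f)}, keep {clear(e), on(e,b), ontable(d), ontable(g)}, require {clear(f), handempty, on(f,g)}
    → {clear(e), clear(f), handempty, on(e,b), on(f,g), ontable(d), ontable(g)}

== RESULT ==
["clear(e)", "clear(f)", "handempty", "on(e,b)", "on(f,g)", "ontable(d)", "ontable(g)"]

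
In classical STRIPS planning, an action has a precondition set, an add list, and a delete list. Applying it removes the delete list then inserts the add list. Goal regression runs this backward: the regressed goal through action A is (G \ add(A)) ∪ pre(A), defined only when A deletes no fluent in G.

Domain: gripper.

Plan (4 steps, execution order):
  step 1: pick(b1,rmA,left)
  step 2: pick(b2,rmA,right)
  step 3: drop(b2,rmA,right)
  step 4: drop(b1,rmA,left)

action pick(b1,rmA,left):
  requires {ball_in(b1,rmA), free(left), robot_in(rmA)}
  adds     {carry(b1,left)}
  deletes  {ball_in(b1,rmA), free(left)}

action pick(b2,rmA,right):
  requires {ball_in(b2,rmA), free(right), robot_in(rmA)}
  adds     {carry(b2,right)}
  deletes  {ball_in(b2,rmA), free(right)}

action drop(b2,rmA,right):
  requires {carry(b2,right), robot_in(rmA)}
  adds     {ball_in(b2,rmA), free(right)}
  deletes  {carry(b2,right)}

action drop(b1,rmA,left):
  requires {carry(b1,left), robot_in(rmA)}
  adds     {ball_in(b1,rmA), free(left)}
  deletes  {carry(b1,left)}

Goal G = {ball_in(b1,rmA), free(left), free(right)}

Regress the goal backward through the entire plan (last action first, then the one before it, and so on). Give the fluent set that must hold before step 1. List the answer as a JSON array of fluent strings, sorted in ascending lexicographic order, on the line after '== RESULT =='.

Work backward from the goal:
  through step 4 (drop(b1,rmA,left)): drop {ball_in(b1,rmA), free(left)}, keep {free(right)}, require {carry(b1,left), robot_in(rmA)}
    → {carry(b1,left), free(right), robot_in(rmA)}
  through step 3 (drop(b2,rmA,right)): drop {free(right)}, keep {carry(b1,left), robot_in(rmA)}, require {carry(b2,right), robot_in(rmA)}
    → {carry(b1,left), carry(b2,right), robot_in(rmA)}
  through step 2 (pick(b2,rmA,right)): drop {carry(b2,right)}, keep {carry(b1,left), robot_in(rmA)}, require {ball_in(b2,rmA), free(right), robot_in(rmA)}
    → {ball_in(b2,rmA), carry(b1,left), free(right), robot_in(rmA)}
  through step 1 (pick(b1,rmA,left)): drop {carry(b1,left)}, keep {ball_in(b2,rmA), free(right), robot_in(rmA)}, require {ball_in(b1,rmA), free(left), robot_in(rmA)}
    → {ball_in(b1,rmA), ball_in(b2,rmA), free(left), free(right), robot_in(rmA)}

== RESULT ==
["ball_in(b1,rmA)", "ball_in(b2,rmA)", "free(left)", "free(right)", "robot_in(rmA)"]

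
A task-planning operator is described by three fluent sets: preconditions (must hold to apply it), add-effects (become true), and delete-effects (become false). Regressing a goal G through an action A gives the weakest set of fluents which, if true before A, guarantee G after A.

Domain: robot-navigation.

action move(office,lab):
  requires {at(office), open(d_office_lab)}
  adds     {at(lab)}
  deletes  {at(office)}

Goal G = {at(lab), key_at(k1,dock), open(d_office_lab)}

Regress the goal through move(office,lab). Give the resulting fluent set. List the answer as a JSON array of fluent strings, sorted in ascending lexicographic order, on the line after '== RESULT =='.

Regress:
  G ∩ del = {}  (empty — regression defined)
  G \ add = {at(lab), key_at(k1,dock), open(d_office_lab)} \ {at(lab)} = {key_at(k1,dock), open(d_office_lab)}
  ∪ pre   = {key_at(k1,dock), open(d_office_lab)} ∪ {at(office), open(d_office_lab)}
          = {at(office), key_at(k1,dock), open(d_office_lab)}

== RESULT ==
["at(office)", "key_at(k1,dock)", "open(d_office_lab)"]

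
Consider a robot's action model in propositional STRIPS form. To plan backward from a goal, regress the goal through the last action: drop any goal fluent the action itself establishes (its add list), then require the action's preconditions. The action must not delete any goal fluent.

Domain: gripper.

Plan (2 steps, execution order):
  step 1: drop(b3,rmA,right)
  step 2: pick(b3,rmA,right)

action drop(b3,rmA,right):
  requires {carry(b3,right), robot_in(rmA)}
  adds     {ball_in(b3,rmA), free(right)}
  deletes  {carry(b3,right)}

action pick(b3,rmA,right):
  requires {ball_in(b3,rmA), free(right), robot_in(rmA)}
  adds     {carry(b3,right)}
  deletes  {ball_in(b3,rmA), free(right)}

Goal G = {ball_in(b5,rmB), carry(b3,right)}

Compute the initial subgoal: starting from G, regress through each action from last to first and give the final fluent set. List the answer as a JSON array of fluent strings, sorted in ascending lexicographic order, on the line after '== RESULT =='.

Work backward from the goal:
  through step 2 (pick(b3,rmA,right)): drop {carry(b3,right)}, keep {ball_in(b5,rmB)}, require {ball_in(b3,rmA), free(right), robot_in(rmA)}
    → {ball_in(b3,rmA), ball_in(b5,rmB), free(right), robot_in(rmA)}
  through step 1 (drop(b3,rmA,right)): drop {ball_in(b3,rmA), free(right)}, keep {ball_in(b5,rmB), robot_in(rmA)}, require {carry(b3,right), robot_in(rmA)}
    → {ball_in(b5,rmB), carry(b3,right), robot_in(rmA)}

== RESULT ==
["ball_in(b5,rmB)", "carry(b3,right)", "robot_in(rmA)"]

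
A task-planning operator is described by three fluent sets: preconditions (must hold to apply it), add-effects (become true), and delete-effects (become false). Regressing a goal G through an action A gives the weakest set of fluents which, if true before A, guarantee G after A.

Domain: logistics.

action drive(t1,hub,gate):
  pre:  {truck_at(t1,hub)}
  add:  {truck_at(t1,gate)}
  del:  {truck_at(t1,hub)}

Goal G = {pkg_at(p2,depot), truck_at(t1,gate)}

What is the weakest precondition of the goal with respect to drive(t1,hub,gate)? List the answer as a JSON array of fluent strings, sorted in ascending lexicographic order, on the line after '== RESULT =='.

Compute (G \ add) ∪ pre:
  G ∩ del = {}  (empty — regression defined)
  G \ add = {pkg_at(p2,depot), truck_at(t1,gate)} \ {truck_at(t1,gate)} = {pkg_at(p2,depot)}
  ∪ pre   = {pkg_at(p2,depot)} ∪ {truck_at(t1,hub)}
          = {pkg_at(p2,depot), truck_at(t1,hub)}

== RESULT ==
["pkg_at(p2,depot)", "truck_at(t1,hub)"]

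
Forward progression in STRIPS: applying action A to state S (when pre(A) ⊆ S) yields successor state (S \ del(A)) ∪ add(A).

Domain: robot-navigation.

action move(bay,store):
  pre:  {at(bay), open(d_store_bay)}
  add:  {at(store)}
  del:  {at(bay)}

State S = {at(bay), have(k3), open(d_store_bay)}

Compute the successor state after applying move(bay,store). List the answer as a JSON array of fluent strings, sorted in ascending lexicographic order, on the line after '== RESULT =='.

Compute (S \ del) ∪ add:
  pre ⊆ S: {at(bay), open(d_store_bay)} ⊆ S  — applicable
  S \ del = {have(k3), open(d_store_bay)}
  ∪ add   = {at(store), have(k3), open(d_store_bay)}

== RESULT ==
["at(store)", "have(k3)", "open(d_store_bay)"]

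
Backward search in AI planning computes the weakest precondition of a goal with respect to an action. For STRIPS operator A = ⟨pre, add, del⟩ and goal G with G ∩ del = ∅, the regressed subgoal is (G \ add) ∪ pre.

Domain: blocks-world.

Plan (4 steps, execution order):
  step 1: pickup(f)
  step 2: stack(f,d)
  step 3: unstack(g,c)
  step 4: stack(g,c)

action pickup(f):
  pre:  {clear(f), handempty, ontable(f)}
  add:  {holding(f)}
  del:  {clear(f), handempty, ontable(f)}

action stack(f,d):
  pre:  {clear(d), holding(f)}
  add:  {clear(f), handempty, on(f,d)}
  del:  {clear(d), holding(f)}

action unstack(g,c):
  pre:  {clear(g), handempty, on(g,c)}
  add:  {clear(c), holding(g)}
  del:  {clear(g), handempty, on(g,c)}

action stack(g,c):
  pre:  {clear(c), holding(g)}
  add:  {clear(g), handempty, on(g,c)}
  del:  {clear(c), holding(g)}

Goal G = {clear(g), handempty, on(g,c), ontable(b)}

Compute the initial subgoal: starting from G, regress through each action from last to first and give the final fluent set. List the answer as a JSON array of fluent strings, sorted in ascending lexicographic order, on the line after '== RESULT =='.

Work backward from the goal:
  through step 4 (stack(g,c)): drop {clear(g), handempty, on(g,c)}, keep {ontable(b)}, require {clear(c), holding(g)}
    → {clear(c), holding(g), ontable(b)}
  through step 3 (unstack(g,c)): drop {clear(c), holding(g)}, keep {ontable(b)}, require {clear(g), handempty, on(g,c)}
    → {clear(g), handempty, on(g,c), ontable(b)}
  through step 2 (stack(f,d)): drop {handempty}, keep {clear(g), on(g,c), ontable(b)}, require {clear(d), holding(f)}
    → {clear(d), clear(g), holding(f), on(g,c), ontable(b)}
  through step 1 (pickup(f)): drop {holding(f)}, keep {clear(d), clear(g), on(g,c), ontable(b)}, require {clear(f), handempty, ontable(f)}
    → {clear(d), clear(f), clear(g), handempty, on(g,c), ontable(b), ontable(f)}

== RESULT ==
["clear(d)", "clear(f)", "clear(g)", "handempty", "on(g,c)", "ontable(b)", "ontable(f)"]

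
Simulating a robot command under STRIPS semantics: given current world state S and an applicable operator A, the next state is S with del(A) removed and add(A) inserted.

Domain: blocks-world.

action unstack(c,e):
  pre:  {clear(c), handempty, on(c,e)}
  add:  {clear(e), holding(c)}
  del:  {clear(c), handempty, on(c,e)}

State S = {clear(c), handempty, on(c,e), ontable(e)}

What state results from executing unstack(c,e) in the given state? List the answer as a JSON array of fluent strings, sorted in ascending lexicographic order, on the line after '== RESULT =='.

Compute (S \ del) ∪ add:
  pre ⊆ S: {clear(c), handempty, on(c,e)} ⊆ S  — applicable
  S \ del = {ontable(e)}
  ∪ add   = {clear(e), holding(c), ontable(e)}

== RESULT ==
["clear(e)", "holding(c)", "ontable(e)"]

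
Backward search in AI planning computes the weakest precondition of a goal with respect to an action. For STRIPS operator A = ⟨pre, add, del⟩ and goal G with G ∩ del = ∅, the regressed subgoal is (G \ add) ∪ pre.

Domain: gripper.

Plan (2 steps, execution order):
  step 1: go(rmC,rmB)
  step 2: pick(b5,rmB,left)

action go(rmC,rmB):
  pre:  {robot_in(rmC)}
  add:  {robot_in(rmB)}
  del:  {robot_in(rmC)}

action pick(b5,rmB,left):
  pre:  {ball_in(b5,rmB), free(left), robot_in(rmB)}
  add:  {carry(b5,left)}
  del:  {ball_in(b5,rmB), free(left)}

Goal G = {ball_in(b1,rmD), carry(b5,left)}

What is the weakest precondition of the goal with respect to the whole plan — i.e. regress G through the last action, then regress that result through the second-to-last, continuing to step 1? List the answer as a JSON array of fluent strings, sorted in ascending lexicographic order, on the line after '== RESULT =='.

Regress step by step:
  through step 2 (pick(b5,rmB,left)): drop {carry(b5,left)}, keep {ball_in(b1,rmD)}, require {ball_in(b5,rmB), free(left), robot_in(rmB)}
    → {ball_in(b1,rmD), ball_in(b5,rmB), free(left), robot_in(rmB)}
  through step 1 (go(rmC,rmB)): drop {robot_in(rmB)}, keep {ball_in(b1,rmD), ball_in(b5,rmB), free(left)}, require {robot_in(rmC)}
    → {ball_in(b1,rmD), ball_in(b5,rmB), free(left), robot_in(rmC)}

== RESULT ==
["ball_in(b1,rmD)", "ball_in(b5,rmB)", "free(left)", "robot_in(rmC)"]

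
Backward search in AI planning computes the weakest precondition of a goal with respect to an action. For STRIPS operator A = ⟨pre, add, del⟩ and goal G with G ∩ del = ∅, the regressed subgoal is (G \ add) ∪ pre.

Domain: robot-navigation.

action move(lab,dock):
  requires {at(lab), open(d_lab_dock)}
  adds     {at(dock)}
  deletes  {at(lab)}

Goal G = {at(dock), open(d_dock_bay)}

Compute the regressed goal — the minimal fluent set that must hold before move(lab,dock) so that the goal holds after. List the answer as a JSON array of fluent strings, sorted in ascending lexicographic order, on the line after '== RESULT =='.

Compute (G \ add) ∪ pre:
  G ∩ del = {}  (empty — regression defined)
  G \ add = {at(dock), open(d_dock_bay)} \ {at(dock)} = {open(d_dock_bay)}
  ∪ pre   = {open(d_dock_bay)} ∪ {at(lab), open(d_lab_dock)}
          = {at(lab), open(d_dock_bay), open(d_lab_dock)}

== RESULT ==
["at(lab)", "open(d_dock_bay)", "open(d_lab_dock)"]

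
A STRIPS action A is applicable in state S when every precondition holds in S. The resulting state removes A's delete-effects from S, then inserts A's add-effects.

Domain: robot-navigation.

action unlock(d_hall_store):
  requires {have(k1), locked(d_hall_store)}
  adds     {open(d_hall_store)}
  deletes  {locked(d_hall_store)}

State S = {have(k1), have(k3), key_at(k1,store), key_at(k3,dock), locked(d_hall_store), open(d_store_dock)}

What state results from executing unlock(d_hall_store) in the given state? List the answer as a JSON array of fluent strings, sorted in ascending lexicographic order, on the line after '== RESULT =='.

Compute (S \ del) ∪ add:
  pre ⊆ S: {have(k1), locked(d_hall_store)} ⊆ S  — applicable
  S \ del = {have(k1), have(k3), key_at(k1,store), key_at(k3,dock), open(d_store_dock)}
  ∪ add   = {have(k1), have(k3), key_at(k1,store), key_at(k3,dock), open(d_hall_store), open(d_store_dock)}

== RESULT ==
["have(k1)", "have(k3)", "key_at(k1,store)", "key_at(k3,dock)", "open(d_hall_store)", "open(d_store_dock)"]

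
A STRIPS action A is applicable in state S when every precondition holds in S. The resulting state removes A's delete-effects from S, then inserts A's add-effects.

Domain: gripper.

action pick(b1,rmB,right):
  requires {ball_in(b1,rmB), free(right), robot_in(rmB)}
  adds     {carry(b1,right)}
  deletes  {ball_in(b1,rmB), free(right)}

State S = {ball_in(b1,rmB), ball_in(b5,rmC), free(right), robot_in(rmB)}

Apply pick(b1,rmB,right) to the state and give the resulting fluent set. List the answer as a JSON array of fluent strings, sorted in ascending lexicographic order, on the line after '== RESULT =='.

Progress:
  pre ⊆ S: {ball_in(b1,rmB), free(right), robot_in(rmB)} ⊆ S  — applicable
  S \ del = {ball_in(b5,rmC), robot_in(rmB)}
  ∪ add   = {ball_in(b5,rmC), carry(b1,right), robot_in(rmB)}

== RESULT ==
["ball_in(b5,rmC)", "carry(b1,right)", "robot_in(rmB)"]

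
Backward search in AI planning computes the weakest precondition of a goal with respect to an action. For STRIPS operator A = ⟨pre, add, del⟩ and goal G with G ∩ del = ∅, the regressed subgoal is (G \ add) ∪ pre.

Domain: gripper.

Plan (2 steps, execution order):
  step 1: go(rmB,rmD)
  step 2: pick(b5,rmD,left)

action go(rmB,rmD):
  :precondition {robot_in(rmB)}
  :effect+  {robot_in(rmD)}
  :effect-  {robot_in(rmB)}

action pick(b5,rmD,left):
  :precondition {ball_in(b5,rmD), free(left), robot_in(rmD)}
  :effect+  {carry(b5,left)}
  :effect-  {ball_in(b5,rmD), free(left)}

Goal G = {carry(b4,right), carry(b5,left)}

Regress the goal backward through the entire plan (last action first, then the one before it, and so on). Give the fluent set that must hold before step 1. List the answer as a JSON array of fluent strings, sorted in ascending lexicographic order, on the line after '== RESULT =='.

Work backward from the goal:
  through step 2 (pick(b5,rmD,left)): drop {carry(b5,left)}, keep {carry(b4,right)}, require {ball_in(b5,rmD), free(left), robot_in(rmD)}
    → {ball_in(b5,rmD), carry(b4,right), free(left), robot_in(rmD)}
  through step 1 (go(rmB,rmD)): drop {robot_in(rmD)}, keep {ball_in(b5,rmD), carry(b4,right), free(left)}, require {robot_in(rmB)}
    → {ball_in(b5,rmD), carry(b4,right), free(left), robot_in(rmB)}

== RESULT ==
["ball_in(b5,rmD)", "carry(b4,right)", "free(left)", "robot_in(rmB)"]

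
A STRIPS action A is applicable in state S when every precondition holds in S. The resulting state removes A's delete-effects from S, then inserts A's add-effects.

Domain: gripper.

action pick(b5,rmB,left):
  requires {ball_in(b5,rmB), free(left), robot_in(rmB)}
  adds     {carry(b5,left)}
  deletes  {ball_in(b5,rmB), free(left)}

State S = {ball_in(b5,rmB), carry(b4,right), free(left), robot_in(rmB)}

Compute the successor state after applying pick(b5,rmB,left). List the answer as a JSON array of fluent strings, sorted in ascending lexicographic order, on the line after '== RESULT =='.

Compute (S \ del) ∪ add:
  pre ⊆ S: {ball_in(b5,rmB), free(left), robot_in(rmB)} ⊆ S  — applicable
  S \ del = {carry(b4,right), robot_in(rmB)}
  ∪ add   = {carry(b4,right), carry(b5,left), robot_in(rmB)}

== RESULT ==
["carry(b4,right)", "carry(b5,left)", "robot_in(rmB)"]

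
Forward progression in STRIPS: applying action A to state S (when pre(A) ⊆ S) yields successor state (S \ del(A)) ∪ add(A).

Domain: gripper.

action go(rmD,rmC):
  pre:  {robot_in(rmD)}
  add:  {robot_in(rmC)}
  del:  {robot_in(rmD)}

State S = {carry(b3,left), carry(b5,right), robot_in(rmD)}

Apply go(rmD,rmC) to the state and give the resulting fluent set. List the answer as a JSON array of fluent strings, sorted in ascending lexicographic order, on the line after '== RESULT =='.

Compute (S \ del) ∪ add:
  pre ⊆ S: {robot_in(rmD)} ⊆ S  — applicable
  S \ del = {carry(b3,left), carry(b5,right)}
  ∪ add   = {carry(b3,left), carry(b5,right), robot_in(rmC)}

== RESULT ==
["carry(b3,left)", "carry(b5,right)", "robot_in(rmC)"]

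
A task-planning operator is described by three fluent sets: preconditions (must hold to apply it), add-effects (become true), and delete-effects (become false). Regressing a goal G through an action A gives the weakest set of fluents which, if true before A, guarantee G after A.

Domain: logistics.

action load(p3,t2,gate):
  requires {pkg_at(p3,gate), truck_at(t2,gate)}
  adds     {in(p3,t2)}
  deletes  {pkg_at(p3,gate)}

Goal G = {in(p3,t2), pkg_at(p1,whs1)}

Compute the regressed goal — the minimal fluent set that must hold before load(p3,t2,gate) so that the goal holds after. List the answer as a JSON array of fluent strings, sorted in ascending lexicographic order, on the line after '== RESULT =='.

Regress:
  G ∩ del = {}  (empty — regression defined)
  G \ add = {in(p3,t2), pkg_at(p1,whs1)} \ {in(p3,t2)} = {pkg_at(p1,whs1)}
  ∪ pre   = {pkg_at(p1,whs1)} ∪ {pkg_at(p3,gate), truck_at(t2,gate)}
          = {pkg_at(p1,whs1), pkg_at(p3,gate), truck_at(t2,gate)}

== RESULT ==
["pkg_at(p1,whs1)", "pkg_at(p3,gate)", "truck_at(t2,gate)"]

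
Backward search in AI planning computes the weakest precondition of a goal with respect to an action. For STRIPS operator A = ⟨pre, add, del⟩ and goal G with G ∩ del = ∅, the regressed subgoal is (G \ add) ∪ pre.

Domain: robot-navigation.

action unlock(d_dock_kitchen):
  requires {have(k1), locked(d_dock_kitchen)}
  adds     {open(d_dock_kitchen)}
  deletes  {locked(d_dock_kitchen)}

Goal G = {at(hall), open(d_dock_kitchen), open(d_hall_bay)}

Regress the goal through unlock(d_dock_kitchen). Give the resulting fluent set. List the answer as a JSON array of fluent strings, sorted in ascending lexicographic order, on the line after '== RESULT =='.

Regress:
  G ∩ del = {}  (empty — regression defined)
  G \ add = {at(hall), open(d_dock_kitchen), open(d_hall_bay)} \ {open(d_dock_kitchen)} = {at(hall), open(d_hall_bay)}
  ∪ pre   = {at(hall), open(d_hall_bay)} ∪ {have(k1), locked(d_dock_kitchen)}
          = {at(hall), have(k1), locked(d_dock_kitchen), open(d_hall_bay)}

== RESULT ==
["at(hall)", "have(k1)", "locked(d_dock_kitchen)", "open(d_hall_bay)"]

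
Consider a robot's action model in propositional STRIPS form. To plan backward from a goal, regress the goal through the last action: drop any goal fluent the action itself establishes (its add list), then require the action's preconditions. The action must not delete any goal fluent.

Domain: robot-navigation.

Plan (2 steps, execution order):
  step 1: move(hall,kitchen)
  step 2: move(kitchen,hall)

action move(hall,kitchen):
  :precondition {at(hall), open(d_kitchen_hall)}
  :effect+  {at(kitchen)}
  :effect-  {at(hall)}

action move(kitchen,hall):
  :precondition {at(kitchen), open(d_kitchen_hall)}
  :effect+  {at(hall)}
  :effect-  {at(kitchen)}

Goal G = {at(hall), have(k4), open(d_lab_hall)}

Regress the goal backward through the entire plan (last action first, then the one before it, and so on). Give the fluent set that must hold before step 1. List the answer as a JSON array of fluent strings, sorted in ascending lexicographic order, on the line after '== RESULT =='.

Work backward from the goal:
  through step 2 (move(kitchen,hall)): drop {at(hall)}, keep {have(k4), open(d_lab_hall)}, require {at(kitchen), open(d_kitchen_hall)}
    → {at(kitchen), have(k4), open(d_kitchen_hall), open(d_lab_hall)}
  through step 1 (move(hall,kitchen)): drop {at(kitchen)}, keep {have(k4), open(d_kitchen_hall), open(d_lab_hall)}, require {at(hall), open(d_kitchen_hall)}
    → {at(hall), have(k4), open(d_kitchen_hall), open(d_lab_hall)}

== RESULT ==
["at(hall)", "have(k4)", "open(d_kitchen_hall)", "open(d_lab_hall)"]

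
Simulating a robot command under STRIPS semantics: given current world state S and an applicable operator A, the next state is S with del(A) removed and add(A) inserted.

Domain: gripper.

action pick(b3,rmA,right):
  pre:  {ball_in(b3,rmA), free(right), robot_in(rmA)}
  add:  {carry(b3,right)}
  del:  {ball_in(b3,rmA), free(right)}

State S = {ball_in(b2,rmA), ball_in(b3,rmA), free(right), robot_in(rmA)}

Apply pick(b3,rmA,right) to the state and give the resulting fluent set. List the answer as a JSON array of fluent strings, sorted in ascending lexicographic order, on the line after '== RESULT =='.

Compute (S \ del) ∪ add:
  pre ⊆ S: {ball_in(b3,rmA), free(right), robot_in(rmA)} ⊆ S  — applicable
  S \ del = {ball_in(b2,rmA), robot_in(rmA)}
  ∪ add   = {ball_in(b2,rmA), carry(b3,right), robot_in(rmA)}

== RESULT ==
["ball_in(b2,rmA)", "carry(b3,right)", "robot_in(rmA)"]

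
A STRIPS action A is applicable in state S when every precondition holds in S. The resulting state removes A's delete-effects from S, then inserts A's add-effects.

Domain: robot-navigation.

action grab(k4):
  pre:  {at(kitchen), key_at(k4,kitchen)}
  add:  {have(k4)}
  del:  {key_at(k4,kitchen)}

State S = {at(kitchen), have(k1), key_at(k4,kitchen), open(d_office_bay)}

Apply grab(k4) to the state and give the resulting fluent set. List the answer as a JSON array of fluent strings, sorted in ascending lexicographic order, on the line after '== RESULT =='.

Progress:
  pre ⊆ S: {at(kitchen), key_at(k4,kitchen)} ⊆ S  — applicable
  S \ del = {at(kitchen), have(k1), open(d_office_bay)}
  ∪ add   = {at(kitchen), have(k1), have(k4), open(d_office_bay)}

== RESULT ==
["at(kitchen)", "have(k1)", "have(k4)", "open(d_office_bay)"]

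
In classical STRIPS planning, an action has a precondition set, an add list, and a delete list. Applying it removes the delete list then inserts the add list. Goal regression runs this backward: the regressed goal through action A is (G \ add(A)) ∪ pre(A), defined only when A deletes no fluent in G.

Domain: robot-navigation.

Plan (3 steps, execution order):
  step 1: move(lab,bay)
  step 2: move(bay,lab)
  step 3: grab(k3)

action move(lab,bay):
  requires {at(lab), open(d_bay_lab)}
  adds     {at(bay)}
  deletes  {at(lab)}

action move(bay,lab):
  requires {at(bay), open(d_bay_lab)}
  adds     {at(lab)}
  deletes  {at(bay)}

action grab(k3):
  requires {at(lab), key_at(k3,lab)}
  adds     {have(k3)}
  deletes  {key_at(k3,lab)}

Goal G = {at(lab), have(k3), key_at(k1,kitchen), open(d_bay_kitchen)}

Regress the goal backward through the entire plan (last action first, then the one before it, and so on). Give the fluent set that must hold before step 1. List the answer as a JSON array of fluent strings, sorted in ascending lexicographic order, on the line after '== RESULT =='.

Regress step by step:
  through step 3 (grab(k3)): drop {have(k3)}, keep {at(lab), key_at(k1,kitchen), open(d_bay_kitchen)}, require {at(lab), key_at(k3,lab)}
    → {at(lab), key_at(k1,kitchen), key_at(k3,lab), open(d_bay_kitchen)}
  through step 2 (move(bay,lab)): drop {at(lab)}, keep {key_at(k1,kitchen), key_at(k3,lab), open(d_bay_kitchen)}, require {at(bay), open(d_bay_lab)}
    → {at(bay), key_at(k1,kitchen), key_at(k3,lab), open(d_bay_kitchen), open(d_bay_lab)}
  through step 1 (move(lab,bay)): drop {at(bay)}, keep {key_at(k1,kitchen), key_at(k3,lab), open(d_bay_kitchen), open(d_bay_lab)}, require {at(lab), open(d_bay_lab)}
    → {at(lab), key_at(k1,kitchen), key_at(k3,lab), open(d_bay_kitchen), open(d_bay_lab)}

== RESULT ==
["at(lab)", "key_at(k1,kitchen)", "key_at(k3,lab)", "open(d_bay_kitchen)", "open(d_bay_lab)"]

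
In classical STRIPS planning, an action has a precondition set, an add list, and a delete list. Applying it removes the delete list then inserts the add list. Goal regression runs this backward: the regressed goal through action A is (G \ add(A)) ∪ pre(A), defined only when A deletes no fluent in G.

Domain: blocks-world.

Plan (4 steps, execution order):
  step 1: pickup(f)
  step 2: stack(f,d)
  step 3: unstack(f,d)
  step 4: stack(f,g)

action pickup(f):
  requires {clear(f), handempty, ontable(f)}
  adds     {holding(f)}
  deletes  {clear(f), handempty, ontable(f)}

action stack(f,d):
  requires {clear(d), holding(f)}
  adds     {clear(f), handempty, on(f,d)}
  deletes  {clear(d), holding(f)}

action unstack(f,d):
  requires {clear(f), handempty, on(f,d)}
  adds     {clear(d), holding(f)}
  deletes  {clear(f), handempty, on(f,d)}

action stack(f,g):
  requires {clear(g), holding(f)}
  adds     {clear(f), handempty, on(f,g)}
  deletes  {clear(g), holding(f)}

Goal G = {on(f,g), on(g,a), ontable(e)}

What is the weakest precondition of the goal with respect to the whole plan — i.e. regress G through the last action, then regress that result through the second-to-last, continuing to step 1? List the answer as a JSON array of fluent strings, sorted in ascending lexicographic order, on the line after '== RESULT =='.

Work backward from the goal:
  through step 4 (stack(f,g)): drop {on(f,g)}, keep {on(g,a), ontable(e)}, require {clear(g), holding(f)}
    → {clear(g), holding(f), on(g,a), ontable(e)}
  through step 3 (unstack(f,d)): drop {holding(f)}, keep {clear(g), on(g,a), ontable(e)}, require {clear(f), handempty, on(f,d)}
    → {clear(f), clear(g), handempty, on(f,d), on(g,a), ontable(e)}
  through step 2 (stack(f,d)): drop {clear(f), handempty, on(f,d)}, keep {clear(g), on(g,a), ontable(e)}, require {clear(d), holding(f)}
    → {clear(d), clear(g), holding(f), on(g,a), ontable(e)}
  through step 1 (pickup(f)): drop {holding(f)}, keep {clear(d), clear(g), on(g,a), ontable(e)}, require {clear(f), handempty, ontable(f)}
    → {clear(d), clear(f), clear(g), handempty, on(g,a), ontable(e), ontable(f)}

== RESULT ==
["clear(d)", "clear(f)", "clear(g)", "handempty", "on(g,a)", "ontable(e)", "ontable(f)"]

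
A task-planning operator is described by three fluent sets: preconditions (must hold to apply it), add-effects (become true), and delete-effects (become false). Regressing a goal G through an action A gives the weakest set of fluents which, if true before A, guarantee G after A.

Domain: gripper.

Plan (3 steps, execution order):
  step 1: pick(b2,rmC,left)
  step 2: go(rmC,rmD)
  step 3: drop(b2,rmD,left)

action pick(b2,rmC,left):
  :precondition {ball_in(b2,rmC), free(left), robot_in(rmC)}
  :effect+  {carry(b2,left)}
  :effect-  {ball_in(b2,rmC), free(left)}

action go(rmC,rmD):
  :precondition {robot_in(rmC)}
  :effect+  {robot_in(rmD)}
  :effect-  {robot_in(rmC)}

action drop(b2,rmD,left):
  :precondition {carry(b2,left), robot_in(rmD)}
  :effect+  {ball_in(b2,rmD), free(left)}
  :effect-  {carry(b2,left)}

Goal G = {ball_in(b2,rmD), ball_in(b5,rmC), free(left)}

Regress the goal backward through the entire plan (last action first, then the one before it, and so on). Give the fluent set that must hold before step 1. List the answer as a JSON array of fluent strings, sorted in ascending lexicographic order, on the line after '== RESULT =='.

Regress step by step:
  through step 3 (drop(b2,rmD,left)): drop {ball_in(b2,rmD), free(left)}, keep {ball_in(b5,rmC)}, require {carry(b2,left), robot_in(rmD)}
    → {ball_in(b5,rmC), carry(b2,left), robot_in(rmD)}
  through step 2 (go(rmC,rmD)): drop {robot_in(rmD)}, keep {ball_in(b5,rmC), carry(b2,left)}, require {robot_in(rmC)}
    → {ball_in(b5,rmC), carry(b2,left), robot_in(rmC)}
  through step 1 (pick(b2,rmC,left)): drop {carry(b2,left)}, keep {ball_in(b5,rmC), robot_in(rmC)}, require {ball_in(b2,rmC), free(left), robot_in(rmC)}
    → {ball_in(b2,rmC), ball_in(b5,rmC), free(left), robot_in(rmC)}

== RESULT ==
["ball_in(b2,rmC)", "ball_in(b5,rmC)", "free(left)", "robot_in(rmC)"]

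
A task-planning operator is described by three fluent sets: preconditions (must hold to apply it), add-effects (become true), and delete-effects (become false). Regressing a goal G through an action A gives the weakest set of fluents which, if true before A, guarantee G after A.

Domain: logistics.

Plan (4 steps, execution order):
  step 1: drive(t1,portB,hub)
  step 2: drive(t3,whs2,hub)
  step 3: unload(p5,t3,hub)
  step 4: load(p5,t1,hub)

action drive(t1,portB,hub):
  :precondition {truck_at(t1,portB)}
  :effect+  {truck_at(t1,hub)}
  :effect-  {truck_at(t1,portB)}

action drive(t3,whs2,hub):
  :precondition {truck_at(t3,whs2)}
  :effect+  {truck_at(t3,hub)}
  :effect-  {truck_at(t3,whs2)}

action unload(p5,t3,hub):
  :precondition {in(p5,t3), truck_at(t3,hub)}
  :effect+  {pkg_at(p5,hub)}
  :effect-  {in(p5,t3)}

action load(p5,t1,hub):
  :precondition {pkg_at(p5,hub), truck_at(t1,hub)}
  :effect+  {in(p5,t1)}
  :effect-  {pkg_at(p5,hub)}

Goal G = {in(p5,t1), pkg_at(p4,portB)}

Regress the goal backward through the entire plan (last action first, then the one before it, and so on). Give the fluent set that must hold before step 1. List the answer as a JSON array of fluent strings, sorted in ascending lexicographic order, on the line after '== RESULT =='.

Regress step by step:
  through step 4 (load(p5,t1,hub)): drop {in(p5,t1)}, keep {pkg_at(p4,portB)}, require {pkg_at(p5,hub), truck_at(t1,hub)}
    → {pkg_at(p4,portB), pkg_at(p5,hub), truck_at(t1,hub)}
  through step 3 (unload(p5,t3,hub)): drop {pkg_at(p5,hub)}, keep {pkg_at(p4,portB), truck_at(t1,hub)}, require {in(p5,t3), truck_at(t3,hub)}
    → {in(p5,t3), pkg_at(p4,portB), truck_at(t1,hub), truck_at(t3,hub)}
  through step 2 (drive(t3,whs2,hub)): drop {truck_at(t3,hub)}, keep {in(p5,t3), pkg_at(p4,portB), truck_at(t1,hub)}, require {truck_at(t3,whs2)}
    → {in(p5,t3), pkg_at(p4,portB), truck_at(t1,hub), truck_at(t3,whs2)}
  through step 1 (drive(t1,portB,hub)): drop {truck_at(t1,hub)}, keep {in(p5,t3), pkg_at(p4,portB), truck_at(t3,whs2)}, require {truck_at(t1,portB)}
    → {in(p5,t3), pkg_at(p4,portB), truck_at(t1,portB), truck_at(t3,whs2)}

== RESULT ==
["in(p5,t3)", "pkg_at(p4,portB)", "truck_at(t1,portB)", "truck_at(t3,whs2)"]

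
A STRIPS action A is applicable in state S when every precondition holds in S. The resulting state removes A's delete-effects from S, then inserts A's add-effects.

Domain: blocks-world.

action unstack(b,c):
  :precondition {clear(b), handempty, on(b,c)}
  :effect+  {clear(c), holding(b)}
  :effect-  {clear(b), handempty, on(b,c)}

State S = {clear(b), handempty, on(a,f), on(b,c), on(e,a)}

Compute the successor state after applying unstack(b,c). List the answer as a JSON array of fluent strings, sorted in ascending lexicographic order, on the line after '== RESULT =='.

Progress:
  pre ⊆ S: {clear(b), handempty, on(b,c)} ⊆ S  — applicable
  S \ del = {on(a,f), on(e,a)}
  ∪ add   = {clear(c), holding(b), on(a,f), on(e,a)}

== RESULT ==
["clear(c)", "holding(b)", "on(a,f)", "on(e,a)"]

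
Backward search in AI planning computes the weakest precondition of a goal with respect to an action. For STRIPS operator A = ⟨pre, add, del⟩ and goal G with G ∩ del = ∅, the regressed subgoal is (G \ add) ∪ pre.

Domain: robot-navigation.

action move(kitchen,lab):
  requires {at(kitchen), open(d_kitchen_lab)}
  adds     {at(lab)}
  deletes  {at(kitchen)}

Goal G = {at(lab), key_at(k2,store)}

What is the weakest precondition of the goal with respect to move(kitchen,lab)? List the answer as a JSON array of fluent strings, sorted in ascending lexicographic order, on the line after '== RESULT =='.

Regress:
  G ∩ del = {}  (empty — regression defined)
  G \ add = {at(lab), key_at(k2,store)} \ {at(lab)} = {key_at(k2,store)}
  ∪ pre   = {key_at(k2,store)} ∪ {at(kitchen), open(d_kitchen_lab)}
          = {at(kitchen), key_at(k2,store), open(d_kitchen_lab)}

== RESULT ==
["at(kitchen)", "key_at(k2,store)", "open(d_kitchen_lab)"]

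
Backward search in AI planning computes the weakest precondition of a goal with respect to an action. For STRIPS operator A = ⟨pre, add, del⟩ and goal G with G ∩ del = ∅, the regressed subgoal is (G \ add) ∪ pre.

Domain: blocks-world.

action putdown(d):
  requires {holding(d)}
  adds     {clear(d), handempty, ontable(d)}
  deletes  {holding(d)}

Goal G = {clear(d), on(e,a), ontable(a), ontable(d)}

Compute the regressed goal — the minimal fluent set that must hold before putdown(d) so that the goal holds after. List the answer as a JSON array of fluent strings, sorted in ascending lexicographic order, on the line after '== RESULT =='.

Compute (G \ add) ∪ pre:
  G ∩ del = {}  (empty — regression defined)
  G \ add = {clear(d), on(e,a), ontable(a), ontable(d)} \ {clear(d), handempty, ontable(d)} = {on(e,a), ontable(a)}
  ∪ pre   = {on(e,a), ontable(a)} ∪ {holding(d)}
          = {holding(d), on(e,a), ontable(a)}

== RESULT ==
["holding(d)", "on(e,a)", "ontable(a)"]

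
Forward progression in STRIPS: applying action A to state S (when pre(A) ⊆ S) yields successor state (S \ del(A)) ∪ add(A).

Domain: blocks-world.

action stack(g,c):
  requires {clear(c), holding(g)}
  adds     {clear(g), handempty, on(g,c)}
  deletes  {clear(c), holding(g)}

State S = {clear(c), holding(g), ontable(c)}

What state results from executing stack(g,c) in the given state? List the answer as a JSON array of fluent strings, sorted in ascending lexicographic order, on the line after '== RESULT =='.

Progress:
  pre ⊆ S: {clear(c), holding(g)} ⊆ S  — applicable
  S \ del = {ontable(c)}
  ∪ add   = {clear(g), handempty, on(g,c), ontable(c)}

== RESULT ==
["clear(g)", "handempty", "on(g,c)", "ontable(c)"]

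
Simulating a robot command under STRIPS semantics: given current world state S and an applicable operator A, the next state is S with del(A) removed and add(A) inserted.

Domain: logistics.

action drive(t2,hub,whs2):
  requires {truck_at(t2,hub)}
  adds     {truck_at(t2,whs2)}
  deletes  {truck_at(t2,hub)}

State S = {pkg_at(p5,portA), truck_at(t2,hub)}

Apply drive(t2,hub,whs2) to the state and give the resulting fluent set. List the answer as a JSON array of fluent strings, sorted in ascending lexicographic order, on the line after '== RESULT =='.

Progress:
  pre ⊆ S: {truck_at(t2,hub)} ⊆ S  — applicable
  S \ del = {pkg_at(p5,portA)}
  ∪ add   = {pkg_at(p5,portA), truck_at(t2,whs2)}

== RESULT ==
["pkg_at(p5,portA)", "truck_at(t2,whs2)"]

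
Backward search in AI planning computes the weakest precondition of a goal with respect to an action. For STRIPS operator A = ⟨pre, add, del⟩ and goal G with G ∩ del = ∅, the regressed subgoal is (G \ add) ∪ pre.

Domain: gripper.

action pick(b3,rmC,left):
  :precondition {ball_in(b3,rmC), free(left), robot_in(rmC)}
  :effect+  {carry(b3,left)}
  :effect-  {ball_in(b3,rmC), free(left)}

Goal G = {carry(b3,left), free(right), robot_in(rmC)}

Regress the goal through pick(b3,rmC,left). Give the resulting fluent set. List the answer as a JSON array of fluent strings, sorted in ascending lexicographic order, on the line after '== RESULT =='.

Regress:
  G ∩ del = {}  (empty — regression defined)
  G \ add = {carry(b3,left), free(right), robot_in(rmC)} \ {carry(b3,left)} = {free(right), robot_in(rmC)}
  ∪ pre   = {free(right), robot_in(rmC)} ∪ {ball_in(b3,rmC), free(left), robot_in(rmC)}
          = {ball_in(b3,rmC), free(left), free(right), robot_in(rmC)}

== RESULT ==
["ball_in(b3,rmC)", "free(left)", "free(right)", "robot_in(rmC)"]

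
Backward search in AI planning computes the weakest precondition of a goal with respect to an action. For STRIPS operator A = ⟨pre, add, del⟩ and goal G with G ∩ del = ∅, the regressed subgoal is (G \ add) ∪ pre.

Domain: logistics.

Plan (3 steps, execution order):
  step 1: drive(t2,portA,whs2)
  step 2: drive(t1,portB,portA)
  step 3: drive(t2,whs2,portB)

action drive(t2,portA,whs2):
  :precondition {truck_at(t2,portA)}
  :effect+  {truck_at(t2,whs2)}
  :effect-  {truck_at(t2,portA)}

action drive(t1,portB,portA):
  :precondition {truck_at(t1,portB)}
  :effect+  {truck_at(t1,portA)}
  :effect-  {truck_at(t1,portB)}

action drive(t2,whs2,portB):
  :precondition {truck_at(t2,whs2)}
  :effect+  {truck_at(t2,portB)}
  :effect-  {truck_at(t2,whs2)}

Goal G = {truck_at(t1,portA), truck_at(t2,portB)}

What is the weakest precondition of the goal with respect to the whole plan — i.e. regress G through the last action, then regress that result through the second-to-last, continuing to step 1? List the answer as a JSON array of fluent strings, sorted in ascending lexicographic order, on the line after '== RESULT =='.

Regress step by step:
  through step 3 (drive(t2,whs2,portB)): drop {truck_at(t2,portB)}, keep {truck_at(t1,portA)}, require {truck_at(t2,whs2)}
    → {truck_at(t1,portA), truck_at(t2,whs2)}
  through step 2 (drive(t1,portB,portA)): drop {truck_at(t1,portA)}, keep {truck_at(t2,whs2)}, require {truck_at(t1,portB)}
    → {truck_at(t1,portB), truck_at(t2,whs2)}
  through step 1 (drive(t2,portA,whs2)): drop {truck_at(t2,whs2)}, keep {truck_at(t1,portB)}, require {truck_at(t2,portA)}
    → {truck_at(t1,portB), truck_at(t2,portA)}

== RESULT ==
["truck_at(t1,portB)", "truck_at(t2,portA)"]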